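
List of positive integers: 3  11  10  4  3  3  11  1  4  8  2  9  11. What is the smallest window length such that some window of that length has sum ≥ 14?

2

Extend right; whenever the sum reaches 14, record the length and shrink from the left:
add 3: running sum 3 < 14
add 11: shortest ending here [3, 11] sum 14, len 2
add 10: shortest ending here [11, 10] sum 21, len 2
add 4: shortest ending here [10, 4] sum 14, len 2
add 3: shortest ending here [10, 4, 3] sum 17, len 3
add 3: shortest ending here [10, 4, 3, 3] sum 20, len 4
add 11: shortest ending here [3, 11] sum 14, len 2
add 1: shortest ending here [3, 11, 1] sum 15, len 3
add 4: shortest ending here [11, 1, 4] sum 16, len 3
add 8: shortest ending here [11, 1, 4, 8] sum 24, len 4
add 2: shortest ending here [4, 8, 2] sum 14, len 3
add 9: shortest ending here [8, 2, 9] sum 19, len 3
add 11: shortest ending here [9, 11] sum 20, len 2
Shortest qualifying length: 2.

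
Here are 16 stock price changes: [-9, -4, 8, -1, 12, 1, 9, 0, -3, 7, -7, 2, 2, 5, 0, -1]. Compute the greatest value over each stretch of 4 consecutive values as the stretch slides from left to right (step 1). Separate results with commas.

8, 12, 12, 12, 12, 9, 9, 7, 7, 7, 5, 5, 5

[-9, -4, 8, -1] → max 8
[-4, 8, -1, 12] → max 12
[8, -1, 12, 1] → max 12
[-1, 12, 1, 9] → max 12
[12, 1, 9, 0] → max 12
[1, 9, 0, -3] → max 9
[9, 0, -3, 7] → max 9
[0, -3, 7, -7] → max 7
[-3, 7, -7, 2] → max 7
[7, -7, 2, 2] → max 7
[-7, 2, 2, 5] → max 5
[2, 2, 5, 0] → max 5
[2, 5, 0, -1] → max 5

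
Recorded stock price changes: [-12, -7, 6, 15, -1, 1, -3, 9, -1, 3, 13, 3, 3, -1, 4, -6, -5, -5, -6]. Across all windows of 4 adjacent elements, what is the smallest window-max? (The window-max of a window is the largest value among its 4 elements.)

-5

[-12, -7, 6, 15] → max 15
[-7, 6, 15, -1] → max 15
[6, 15, -1, 1] → max 15
[15, -1, 1, -3] → max 15
[-1, 1, -3, 9] → max 9
[1, -3, 9, -1] → max 9
[-3, 9, -1, 3] → max 9
[9, -1, 3, 13] → max 13
[-1, 3, 13, 3] → max 13
[3, 13, 3, 3] → max 13
[13, 3, 3, -1] → max 13
[3, 3, -1, 4] → max 4
[3, -1, 4, -6] → max 4
[-1, 4, -6, -5] → max 4
[4, -6, -5, -5] → max 4
[-6, -5, -5, -6] → max -5
Smallest of these is -5.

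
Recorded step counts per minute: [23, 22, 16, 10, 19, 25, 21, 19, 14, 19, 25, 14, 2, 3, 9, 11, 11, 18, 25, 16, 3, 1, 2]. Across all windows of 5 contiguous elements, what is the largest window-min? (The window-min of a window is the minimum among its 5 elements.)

14

Window mins for each of the 19 positions:
(23, 22, 16, 10, 19) → min 10
(22, 16, 10, 19, 25) → min 10
(16, 10, 19, 25, 21) → min 10
(10, 19, 25, 21, 19) → min 10
(19, 25, 21, 19, 14) → min 14
(25, 21, 19, 14, 19) → min 14
(21, 19, 14, 19, 25) → min 14
(19, 14, 19, 25, 14) → min 14
(14, 19, 25, 14, 2) → min 2
(19, 25, 14, 2, 3) → min 2
(25, 14, 2, 3, 9) → min 2
(14, 2, 3, 9, 11) → min 2
(2, 3, 9, 11, 11) → min 2
(3, 9, 11, 11, 18) → min 3
(9, 11, 11, 18, 25) → min 9
(11, 11, 18, 25, 16) → min 11
(11, 18, 25, 16, 3) → min 3
(18, 25, 16, 3, 1) → min 1
(25, 16, 3, 1, 2) → min 1
Largest of these is 14.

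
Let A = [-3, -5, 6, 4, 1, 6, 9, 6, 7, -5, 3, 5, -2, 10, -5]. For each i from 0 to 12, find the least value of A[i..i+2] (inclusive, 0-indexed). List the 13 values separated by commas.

-5, -5, 1, 1, 1, 6, 6, -5, -5, -5, -2, -2, -5

(-3, -5, 6) → min -5
(-5, 6, 4) → min -5
(6, 4, 1) → min 1
(4, 1, 6) → min 1
(1, 6, 9) → min 1
(6, 9, 6) → min 6
(9, 6, 7) → min 6
(6, 7, -5) → min -5
(7, -5, 3) → min -5
(-5, 3, 5) → min -5
(3, 5, -2) → min -2
(5, -2, 10) → min -2
(-2, 10, -5) → min -5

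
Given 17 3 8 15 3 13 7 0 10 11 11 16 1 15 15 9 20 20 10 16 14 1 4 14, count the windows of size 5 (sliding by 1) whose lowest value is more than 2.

17 3 8 15 3 → min 3  > 2 ✓
3 8 15 3 13 → min 3  > 2 ✓
8 15 3 13 7 → min 3  > 2 ✓
15 3 13 7 0 → min 0
3 13 7 0 10 → min 0
13 7 0 10 11 → min 0
7 0 10 11 11 → min 0
0 10 11 11 16 → min 0
10 11 11 16 1 → min 1
11 11 16 1 15 → min 1
11 16 1 15 15 → min 1
16 1 15 15 9 → min 1
1 15 15 9 20 → min 1
15 15 9 20 20 → min 9  > 2 ✓
15 9 20 20 10 → min 9  > 2 ✓
9 20 20 10 16 → min 9  > 2 ✓
20 20 10 16 14 → min 10  > 2 ✓
20 10 16 14 1 → min 1
10 16 14 1 4 → min 1
16 14 1 4 14 → min 1
7 windows satisfy the condition.

7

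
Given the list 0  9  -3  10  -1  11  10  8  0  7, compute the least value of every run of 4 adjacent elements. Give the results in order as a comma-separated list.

[0, 9, -3, 10] → min -3
[9, -3, 10, -1] → min -3
[-3, 10, -1, 11] → min -3
[10, -1, 11, 10] → min -1
[-1, 11, 10, 8] → min -1
[11, 10, 8, 0] → min 0
[10, 8, 0, 7] → min 0

-3, -3, -3, -1, -1, 0, 0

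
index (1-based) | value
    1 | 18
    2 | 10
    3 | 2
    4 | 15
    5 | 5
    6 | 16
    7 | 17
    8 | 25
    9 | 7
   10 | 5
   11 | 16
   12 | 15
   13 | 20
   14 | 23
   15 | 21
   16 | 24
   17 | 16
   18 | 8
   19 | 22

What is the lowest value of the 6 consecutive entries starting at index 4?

Elements at indices 4..9: 15, 5, 16, 17, 25, 7
min(15, 5, 16, 17, 25, 7) = 5

5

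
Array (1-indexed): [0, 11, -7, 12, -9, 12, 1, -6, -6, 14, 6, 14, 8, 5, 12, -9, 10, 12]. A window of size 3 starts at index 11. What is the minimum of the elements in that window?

6

Elements at indices 11..13: 6, 14, 8
min(6, 14, 8) = 6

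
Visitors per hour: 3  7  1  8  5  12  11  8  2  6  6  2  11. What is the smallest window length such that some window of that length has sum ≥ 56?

8

add 3: running sum 3 < 56
add 7: running sum 10 < 56
add 1: running sum 11 < 56
add 8: running sum 19 < 56
add 5: running sum 24 < 56
add 12: running sum 36 < 56
add 11: running sum 47 < 56
add 8: running sum 55 < 56
add 2: shortest ending here [3, 7, 1, 8, 5, 12, 11, 8, 2] sum 57, len 9
add 6: shortest ending here [7, 1, 8, 5, 12, 11, 8, 2, 6] sum 60, len 9
add 6: shortest ending here [8, 5, 12, 11, 8, 2, 6, 6] sum 58, len 8
add 2: shortest ending here [8, 5, 12, 11, 8, 2, 6, 6, 2] sum 60, len 9
add 11: shortest ending here [12, 11, 8, 2, 6, 6, 2, 11] sum 58, len 8
Shortest qualifying length: 8.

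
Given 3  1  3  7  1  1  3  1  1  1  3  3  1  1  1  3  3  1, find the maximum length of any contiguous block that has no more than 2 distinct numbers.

Extend right; when distinct count exceeds 2, shrink from the left:
[3] 1 distinct, len 1
[3, 1] 2 distinct, len 2
[3, 1, 3] 2 distinct, len 3
[3, 7] 2 distinct, len 2
[7, 1] 2 distinct, len 2
[7, 1, 1] 2 distinct, len 3
[1, 1, 3] 2 distinct, len 3
[1, 1, 3, 1] 2 distinct, len 4
[1, 1, 3, 1, 1] 2 distinct, len 5
[1, 1, 3, 1, 1, 1] 2 distinct, len 6
[1, 1, 3, 1, 1, 1, 3] 2 distinct, len 7
[1, 1, 3, 1, 1, 1, 3, 3] 2 distinct, len 8
[1, 1, 3, 1, 1, 1, 3, 3, 1] 2 distinct, len 9
[1, 1, 3, 1, 1, 1, 3, 3, 1, 1] 2 distinct, len 10
[1, 1, 3, 1, 1, 1, 3, 3, 1, 1, 1] 2 distinct, len 11
[1, 1, 3, 1, 1, 1, 3, 3, 1, 1, 1, 3] 2 distinct, len 12
[1, 1, 3, 1, 1, 1, 3, 3, 1, 1, 1, 3, 3] 2 distinct, len 13
[1, 1, 3, 1, 1, 1, 3, 3, 1, 1, 1, 3, 3, 1] 2 distinct, len 14
Longest length with ≤2 distinct: 14.

14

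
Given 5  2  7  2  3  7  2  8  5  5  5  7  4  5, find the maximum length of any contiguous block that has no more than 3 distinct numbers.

add 5: window [5] (1 distinct), len 1
add 2: window [5, 2] (2 distinct), len 2
add 7: window [5, 2, 7] (3 distinct), len 3
add 2: window [5, 2, 7, 2] (3 distinct), len 4
add 3: window [2, 7, 2, 3] (3 distinct), len 4
add 7: window [2, 7, 2, 3, 7] (3 distinct), len 5
add 2: window [2, 7, 2, 3, 7, 2] (3 distinct), len 6
add 8: window [7, 2, 8] (3 distinct), len 3
add 5: window [2, 8, 5] (3 distinct), len 3
add 5: window [2, 8, 5, 5] (3 distinct), len 4
add 5: window [2, 8, 5, 5, 5] (3 distinct), len 5
add 7: window [8, 5, 5, 5, 7] (3 distinct), len 5
add 4: window [5, 5, 5, 7, 4] (3 distinct), len 5
add 5: window [5, 5, 5, 7, 4, 5] (3 distinct), len 6
Longest length with ≤3 distinct: 6.

6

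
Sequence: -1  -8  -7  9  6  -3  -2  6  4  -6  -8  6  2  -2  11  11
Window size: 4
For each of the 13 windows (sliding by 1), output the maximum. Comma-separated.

[-1, -8, -7, 9] → max 9
[-8, -7, 9, 6] → max 9
[-7, 9, 6, -3] → max 9
[9, 6, -3, -2] → max 9
[6, -3, -2, 6] → max 6
[-3, -2, 6, 4] → max 6
[-2, 6, 4, -6] → max 6
[6, 4, -6, -8] → max 6
[4, -6, -8, 6] → max 6
[-6, -8, 6, 2] → max 6
[-8, 6, 2, -2] → max 6
[6, 2, -2, 11] → max 11
[2, -2, 11, 11] → max 11

9, 9, 9, 9, 6, 6, 6, 6, 6, 6, 6, 11, 11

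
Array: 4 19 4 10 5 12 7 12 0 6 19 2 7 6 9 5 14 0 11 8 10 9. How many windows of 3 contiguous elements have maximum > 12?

(4, 19, 4) → max 19  > 12 ✓
(19, 4, 10) → max 19  > 12 ✓
(4, 10, 5) → max 10
(10, 5, 12) → max 12
(5, 12, 7) → max 12
(12, 7, 12) → max 12
(7, 12, 0) → max 12
(12, 0, 6) → max 12
(0, 6, 19) → max 19  > 12 ✓
(6, 19, 2) → max 19  > 12 ✓
(19, 2, 7) → max 19  > 12 ✓
(2, 7, 6) → max 7
(7, 6, 9) → max 9
(6, 9, 5) → max 9
(9, 5, 14) → max 14  > 12 ✓
(5, 14, 0) → max 14  > 12 ✓
(14, 0, 11) → max 14  > 12 ✓
(0, 11, 8) → max 11
(11, 8, 10) → max 11
(8, 10, 9) → max 10
8 windows satisfy the condition.

8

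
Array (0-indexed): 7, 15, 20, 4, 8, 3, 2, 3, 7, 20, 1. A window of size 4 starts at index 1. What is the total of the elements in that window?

47

Elements at indices 1..4: 15, 20, 4, 8
sum(15, 20, 4, 8) = 47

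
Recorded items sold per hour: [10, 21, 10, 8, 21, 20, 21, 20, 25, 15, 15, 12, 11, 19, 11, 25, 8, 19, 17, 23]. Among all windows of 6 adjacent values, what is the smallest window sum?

10 21 10 8 21 20 → sum 90
21 10 8 21 20 21 → sum 101
10 8 21 20 21 20 → sum 100
8 21 20 21 20 25 → sum 115
21 20 21 20 25 15 → sum 122
20 21 20 25 15 15 → sum 116
21 20 25 15 15 12 → sum 108
20 25 15 15 12 11 → sum 98
25 15 15 12 11 19 → sum 97
15 15 12 11 19 11 → sum 83
15 12 11 19 11 25 → sum 93
12 11 19 11 25 8 → sum 86
11 19 11 25 8 19 → sum 93
19 11 25 8 19 17 → sum 99
11 25 8 19 17 23 → sum 103
Smallest of these is 83.

83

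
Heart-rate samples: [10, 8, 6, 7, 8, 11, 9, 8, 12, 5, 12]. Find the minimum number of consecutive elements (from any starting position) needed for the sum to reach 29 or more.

add 10: running sum 10 < 29
add 8: running sum 18 < 29
add 6: running sum 24 < 29
add 7: shortest ending here [10, 8, 6, 7] sum 31, len 4
add 8: shortest ending here [8, 6, 7, 8] sum 29, len 4
add 11: shortest ending here [6, 7, 8, 11] sum 32, len 4
add 9: shortest ending here [7, 8, 11, 9] sum 35, len 4
add 8: shortest ending here [8, 11, 9, 8] sum 36, len 4
add 12: shortest ending here [9, 8, 12] sum 29, len 3
add 5: shortest ending here [9, 8, 12, 5] sum 34, len 4
add 12: shortest ending here [12, 5, 12] sum 29, len 3
Shortest qualifying length: 3.

3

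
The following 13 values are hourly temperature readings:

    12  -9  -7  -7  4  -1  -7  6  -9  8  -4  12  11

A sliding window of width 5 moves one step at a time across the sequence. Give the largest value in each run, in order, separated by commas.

12, 4, 4, 6, 6, 8, 8, 12, 12

Sliding a size-5 window across the 13 values:
[12, -9, -7, -7, 4] → max 12
[-9, -7, -7, 4, -1] → max 4
[-7, -7, 4, -1, -7] → max 4
[-7, 4, -1, -7, 6] → max 6
[4, -1, -7, 6, -9] → max 6
[-1, -7, 6, -9, 8] → max 8
[-7, 6, -9, 8, -4] → max 8
[6, -9, 8, -4, 12] → max 12
[-9, 8, -4, 12, 11] → max 12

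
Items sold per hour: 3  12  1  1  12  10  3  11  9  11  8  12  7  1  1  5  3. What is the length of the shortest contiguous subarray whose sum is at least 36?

4

Extend right; whenever the sum reaches 36, record the length and shrink from the left:
add 3: running sum 3 < 36
add 12: running sum 15 < 36
add 1: running sum 16 < 36
add 1: running sum 17 < 36
add 12: running sum 29 < 36
end 5: [12, 1, 1, 12, 10] sum 36, len 5
end 6: [12, 1, 1, 12, 10, 3] sum 39, len 6
end 7: [12, 10, 3, 11] sum 36, len 4
end 8: [12, 10, 3, 11, 9] sum 45, len 5
end 9: [10, 3, 11, 9, 11] sum 44, len 5
end 10: [11, 9, 11, 8] sum 39, len 4
end 11: [9, 11, 8, 12] sum 40, len 4
end 12: [11, 8, 12, 7] sum 38, len 4
end 13: [11, 8, 12, 7, 1] sum 39, len 5
end 14: [11, 8, 12, 7, 1, 1] sum 40, len 6
end 15: [11, 8, 12, 7, 1, 1, 5] sum 45, len 7
end 16: [8, 12, 7, 1, 1, 5, 3] sum 37, len 7
Shortest qualifying length: 4.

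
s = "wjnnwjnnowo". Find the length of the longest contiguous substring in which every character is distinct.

add w: [w] len 1
add j: [w, j] len 2
add n: [w, j, n] len 3
add n (repeat n, move left end past it): [n] len 1
add w: [n, w] len 2
add j: [n, w, j] len 3
add n (repeat n, move left end past it): [w, j, n] len 3
add n (repeat n, move left end past it): [n] len 1
add o: [n, o] len 2
add w: [n, o, w] len 3
add o (repeat o, move left end past it): [w, o] len 2
Longest all-distinct length: 3.

3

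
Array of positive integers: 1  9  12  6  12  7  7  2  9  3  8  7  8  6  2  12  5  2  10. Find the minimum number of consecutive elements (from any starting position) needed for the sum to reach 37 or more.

4

add 1: running sum 1 < 37
add 9: running sum 10 < 37
add 12: running sum 22 < 37
add 6: running sum 28 < 37
end 4: [9, 12, 6, 12] sum 39, len 4
end 5: [12, 6, 12, 7] sum 37, len 4
end 6: [12, 6, 12, 7, 7] sum 44, len 5
end 7: [12, 6, 12, 7, 7, 2] sum 46, len 6
end 8: [12, 7, 7, 2, 9] sum 37, len 5
end 9: [12, 7, 7, 2, 9, 3] sum 40, len 6
end 10: [12, 7, 7, 2, 9, 3, 8] sum 48, len 7
end 11: [7, 7, 2, 9, 3, 8, 7] sum 43, len 7
end 12: [2, 9, 3, 8, 7, 8] sum 37, len 6
end 13: [9, 3, 8, 7, 8, 6] sum 41, len 6
end 14: [9, 3, 8, 7, 8, 6, 2] sum 43, len 7
end 15: [8, 7, 8, 6, 2, 12] sum 43, len 6
end 16: [7, 8, 6, 2, 12, 5] sum 40, len 6
end 17: [7, 8, 6, 2, 12, 5, 2] sum 42, len 7
end 18: [6, 2, 12, 5, 2, 10] sum 37, len 6
Shortest qualifying length: 4.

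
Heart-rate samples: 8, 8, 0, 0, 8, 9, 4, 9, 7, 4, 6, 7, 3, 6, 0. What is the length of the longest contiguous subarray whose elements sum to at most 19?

4

→ 8: sum 8, len 1
→ 8: sum 16, len 2
→ 0: sum 16, len 3
→ 0: sum 16, len 4
→ 8 (dropped 8): sum 16, len 4
→ 9 (dropped 8): sum 17, len 4
→ 4 (dropped 0, 0, 8): sum 13, len 2
→ 9 (dropped 9): sum 13, len 2
→ 7 (dropped 4): sum 16, len 2
→ 4 (dropped 9): sum 11, len 2
→ 6: sum 17, len 3
→ 7 (dropped 7): sum 17, len 3
→ 3 (dropped 4): sum 16, len 3
→ 6 (dropped 6): sum 16, len 3
→ 0: sum 16, len 4
Longest length seen: 4.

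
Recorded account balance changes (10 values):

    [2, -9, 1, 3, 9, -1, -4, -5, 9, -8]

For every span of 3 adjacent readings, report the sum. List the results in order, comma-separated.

-6, -5, 13, 11, 4, -10, 0, -4

2 -9 1 → sum -6
-9 1 3 → sum -5
1 3 9 → sum 13
3 9 -1 → sum 11
9 -1 -4 → sum 4
-1 -4 -5 → sum -10
-4 -5 9 → sum 0
-5 9 -8 → sum -4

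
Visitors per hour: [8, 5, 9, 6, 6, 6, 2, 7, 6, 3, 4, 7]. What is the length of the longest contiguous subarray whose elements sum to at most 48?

9

→ 8: sum 8, len 1
→ 5: sum 13, len 2
→ 9: sum 22, len 3
→ 6: sum 28, len 4
→ 6: sum 34, len 5
→ 6: sum 40, len 6
→ 2: sum 42, len 7
→ 7 (dropped 8): sum 41, len 7
→ 6: sum 47, len 8
→ 3 (dropped 5): sum 45, len 8
→ 4 (dropped 9): sum 40, len 8
→ 7: sum 47, len 9
Longest length seen: 9.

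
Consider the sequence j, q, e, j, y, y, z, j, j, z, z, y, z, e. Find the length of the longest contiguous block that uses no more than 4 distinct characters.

12

add j: window [j] (1 distinct), len 1
add q: window [j, q] (2 distinct), len 2
add e: window [j, q, e] (3 distinct), len 3
add j: window [j, q, e, j] (3 distinct), len 4
add y: window [j, q, e, j, y] (4 distinct), len 5
add y: window [j, q, e, j, y, y] (4 distinct), len 6
add z: window [e, j, y, y, z] (4 distinct), len 5
add j: window [e, j, y, y, z, j] (4 distinct), len 6
add j: window [e, j, y, y, z, j, j] (4 distinct), len 7
add z: window [e, j, y, y, z, j, j, z] (4 distinct), len 8
add z: window [e, j, y, y, z, j, j, z, z] (4 distinct), len 9
add y: window [e, j, y, y, z, j, j, z, z, y] (4 distinct), len 10
add z: window [e, j, y, y, z, j, j, z, z, y, z] (4 distinct), len 11
add e: window [e, j, y, y, z, j, j, z, z, y, z, e] (4 distinct), len 12
Longest length with ≤4 distinct: 12.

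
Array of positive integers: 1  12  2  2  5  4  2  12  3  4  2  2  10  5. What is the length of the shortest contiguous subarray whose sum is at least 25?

add 1: running sum 1 < 25
add 12: running sum 13 < 25
add 2: running sum 15 < 25
add 2: running sum 17 < 25
add 5: running sum 22 < 25
add 4: shortest ending here [12, 2, 2, 5, 4] sum 25, len 5
add 2: shortest ending here [12, 2, 2, 5, 4, 2] sum 27, len 6
add 12: shortest ending here [2, 5, 4, 2, 12] sum 25, len 5
add 3: shortest ending here [5, 4, 2, 12, 3] sum 26, len 5
add 4: shortest ending here [4, 2, 12, 3, 4] sum 25, len 5
add 2: shortest ending here [4, 2, 12, 3, 4, 2] sum 27, len 6
add 2: shortest ending here [2, 12, 3, 4, 2, 2] sum 25, len 6
add 10: shortest ending here [12, 3, 4, 2, 2, 10] sum 33, len 6
add 5: shortest ending here [3, 4, 2, 2, 10, 5] sum 26, len 6
Shortest qualifying length: 5.

5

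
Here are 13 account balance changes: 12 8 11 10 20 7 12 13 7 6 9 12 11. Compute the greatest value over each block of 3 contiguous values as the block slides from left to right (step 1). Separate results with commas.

12 8 11 → max 12
8 11 10 → max 11
11 10 20 → max 20
10 20 7 → max 20
20 7 12 → max 20
7 12 13 → max 13
12 13 7 → max 13
13 7 6 → max 13
7 6 9 → max 9
6 9 12 → max 12
9 12 11 → max 12

12, 11, 20, 20, 20, 13, 13, 13, 9, 12, 12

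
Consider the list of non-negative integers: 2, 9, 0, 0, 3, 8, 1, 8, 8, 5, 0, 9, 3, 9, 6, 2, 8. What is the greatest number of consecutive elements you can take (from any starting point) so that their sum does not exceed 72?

15

→ 2: sum 2, len 1
→ 9: sum 11, len 2
→ 0: sum 11, len 3
→ 0: sum 11, len 4
→ 3: sum 14, len 5
→ 8: sum 22, len 6
→ 1: sum 23, len 7
→ 8: sum 31, len 8
→ 8: sum 39, len 9
→ 5: sum 44, len 10
→ 0: sum 44, len 11
→ 9: sum 53, len 12
→ 3: sum 56, len 13
→ 9: sum 65, len 14
→ 6: sum 71, len 15
→ 2 (dropped 2): sum 71, len 15
→ 8 (dropped 9): sum 70, len 15
Longest length seen: 15.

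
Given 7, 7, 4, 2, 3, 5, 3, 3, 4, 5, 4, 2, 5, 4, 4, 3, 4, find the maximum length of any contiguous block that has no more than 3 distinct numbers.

add 7: window [7] (1 distinct), len 1
add 7: window [7, 7] (1 distinct), len 2
add 4: window [7, 7, 4] (2 distinct), len 3
add 2: window [7, 7, 4, 2] (3 distinct), len 4
add 3: window [4, 2, 3] (3 distinct), len 3
add 5: window [2, 3, 5] (3 distinct), len 3
add 3: window [2, 3, 5, 3] (3 distinct), len 4
add 3: window [2, 3, 5, 3, 3] (3 distinct), len 5
add 4: window [3, 5, 3, 3, 4] (3 distinct), len 5
add 5: window [3, 5, 3, 3, 4, 5] (3 distinct), len 6
add 4: window [3, 5, 3, 3, 4, 5, 4] (3 distinct), len 7
add 2: window [4, 5, 4, 2] (3 distinct), len 4
add 5: window [4, 5, 4, 2, 5] (3 distinct), len 5
add 4: window [4, 5, 4, 2, 5, 4] (3 distinct), len 6
add 4: window [4, 5, 4, 2, 5, 4, 4] (3 distinct), len 7
add 3: window [5, 4, 4, 3] (3 distinct), len 4
add 4: window [5, 4, 4, 3, 4] (3 distinct), len 5
Longest length with ≤3 distinct: 7.

7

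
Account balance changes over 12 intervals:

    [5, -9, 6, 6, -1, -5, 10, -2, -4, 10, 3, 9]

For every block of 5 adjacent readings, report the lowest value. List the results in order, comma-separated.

-9, -9, -5, -5, -5, -5, -4, -4

[5, -9, 6, 6, -1] → min -9
[-9, 6, 6, -1, -5] → min -9
[6, 6, -1, -5, 10] → min -5
[6, -1, -5, 10, -2] → min -5
[-1, -5, 10, -2, -4] → min -5
[-5, 10, -2, -4, 10] → min -5
[10, -2, -4, 10, 3] → min -4
[-2, -4, 10, 3, 9] → min -4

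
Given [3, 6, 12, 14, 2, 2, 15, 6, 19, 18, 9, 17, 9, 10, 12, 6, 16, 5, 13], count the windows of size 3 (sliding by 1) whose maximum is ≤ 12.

3

3 6 12 → max 12  ≤ 12 ✓
6 12 14 → max 14
12 14 2 → max 14
14 2 2 → max 14
2 2 15 → max 15
2 15 6 → max 15
15 6 19 → max 19
6 19 18 → max 19
19 18 9 → max 19
18 9 17 → max 18
9 17 9 → max 17
17 9 10 → max 17
9 10 12 → max 12  ≤ 12 ✓
10 12 6 → max 12  ≤ 12 ✓
12 6 16 → max 16
6 16 5 → max 16
16 5 13 → max 16
3 windows satisfy the condition.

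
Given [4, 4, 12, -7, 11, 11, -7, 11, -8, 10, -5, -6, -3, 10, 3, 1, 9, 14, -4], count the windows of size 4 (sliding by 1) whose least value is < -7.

4

4 4 12 -7 → min -7
4 12 -7 11 → min -7
12 -7 11 11 → min -7
-7 11 11 -7 → min -7
11 11 -7 11 → min -7
11 -7 11 -8 → min -8  < -7 ✓
-7 11 -8 10 → min -8  < -7 ✓
11 -8 10 -5 → min -8  < -7 ✓
-8 10 -5 -6 → min -8  < -7 ✓
10 -5 -6 -3 → min -6
-5 -6 -3 10 → min -6
-6 -3 10 3 → min -6
-3 10 3 1 → min -3
10 3 1 9 → min 1
3 1 9 14 → min 1
1 9 14 -4 → min -4
4 windows satisfy the condition.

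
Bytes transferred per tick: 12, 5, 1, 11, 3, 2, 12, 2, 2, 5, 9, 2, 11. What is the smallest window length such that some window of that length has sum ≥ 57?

Extend right; whenever the sum reaches 57, record the length and shrink from the left:
add 12: running sum 12 < 57
add 5: running sum 17 < 57
add 1: running sum 18 < 57
add 11: running sum 29 < 57
add 3: running sum 32 < 57
add 2: running sum 34 < 57
add 12: running sum 46 < 57
add 2: running sum 48 < 57
add 2: running sum 50 < 57
add 5: running sum 55 < 57
end 10: [12, 5, 1, 11, 3, 2, 12, 2, 2, 5, 9] sum 64, len 11
end 11: [12, 5, 1, 11, 3, 2, 12, 2, 2, 5, 9, 2] sum 66, len 12
end 12: [11, 3, 2, 12, 2, 2, 5, 9, 2, 11] sum 59, len 10
Shortest qualifying length: 10.

10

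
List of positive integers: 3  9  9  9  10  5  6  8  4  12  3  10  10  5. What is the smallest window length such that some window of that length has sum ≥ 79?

11

Extend right; whenever the sum reaches 79, record the length and shrink from the left:
add 3: running sum 3 < 79
add 9: running sum 12 < 79
add 9: running sum 21 < 79
add 9: running sum 30 < 79
add 10: running sum 40 < 79
add 5: running sum 45 < 79
add 6: running sum 51 < 79
add 8: running sum 59 < 79
add 4: running sum 63 < 79
add 12: running sum 75 < 79
add 3: running sum 78 < 79
end 11: [9, 9, 9, 10, 5, 6, 8, 4, 12, 3, 10] sum 85, len 11
end 12: [9, 9, 10, 5, 6, 8, 4, 12, 3, 10, 10] sum 86, len 11
end 13: [9, 10, 5, 6, 8, 4, 12, 3, 10, 10, 5] sum 82, len 11
Shortest qualifying length: 11.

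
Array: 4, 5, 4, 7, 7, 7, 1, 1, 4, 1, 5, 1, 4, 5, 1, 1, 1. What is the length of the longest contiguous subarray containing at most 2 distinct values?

5

[4] 1 distinct, len 1
[4, 5] 2 distinct, len 2
[4, 5, 4] 2 distinct, len 3
[4, 7] 2 distinct, len 2
[4, 7, 7] 2 distinct, len 3
[4, 7, 7, 7] 2 distinct, len 4
[7, 7, 7, 1] 2 distinct, len 4
[7, 7, 7, 1, 1] 2 distinct, len 5
[1, 1, 4] 2 distinct, len 3
[1, 1, 4, 1] 2 distinct, len 4
[1, 5] 2 distinct, len 2
[1, 5, 1] 2 distinct, len 3
[1, 4] 2 distinct, len 2
[4, 5] 2 distinct, len 2
[5, 1] 2 distinct, len 2
[5, 1, 1] 2 distinct, len 3
[5, 1, 1, 1] 2 distinct, len 4
Longest length with ≤2 distinct: 5.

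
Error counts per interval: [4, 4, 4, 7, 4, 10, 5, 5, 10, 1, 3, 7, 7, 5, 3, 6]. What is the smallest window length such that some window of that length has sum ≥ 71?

13

add 4: running sum 4 < 71
add 4: running sum 8 < 71
add 4: running sum 12 < 71
add 7: running sum 19 < 71
add 4: running sum 23 < 71
add 10: running sum 33 < 71
add 5: running sum 38 < 71
add 5: running sum 43 < 71
add 10: running sum 53 < 71
add 1: running sum 54 < 71
add 3: running sum 57 < 71
add 7: running sum 64 < 71
end 12: [4, 4, 4, 7, 4, 10, 5, 5, 10, 1, 3, 7, 7] sum 71, len 13
end 13: [4, 4, 7, 4, 10, 5, 5, 10, 1, 3, 7, 7, 5] sum 72, len 13
end 14: [4, 7, 4, 10, 5, 5, 10, 1, 3, 7, 7, 5, 3] sum 71, len 13
end 15: [7, 4, 10, 5, 5, 10, 1, 3, 7, 7, 5, 3, 6] sum 73, len 13
Shortest qualifying length: 13.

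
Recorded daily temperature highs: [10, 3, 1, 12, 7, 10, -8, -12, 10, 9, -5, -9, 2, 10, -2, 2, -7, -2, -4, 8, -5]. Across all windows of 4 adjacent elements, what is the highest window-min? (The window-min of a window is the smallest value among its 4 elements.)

10 3 1 12 → min 1
3 1 12 7 → min 1
1 12 7 10 → min 1
12 7 10 -8 → min -8
7 10 -8 -12 → min -12
10 -8 -12 10 → min -12
-8 -12 10 9 → min -12
-12 10 9 -5 → min -12
10 9 -5 -9 → min -9
9 -5 -9 2 → min -9
-5 -9 2 10 → min -9
-9 2 10 -2 → min -9
2 10 -2 2 → min -2
10 -2 2 -7 → min -7
-2 2 -7 -2 → min -7
2 -7 -2 -4 → min -7
-7 -2 -4 8 → min -7
-2 -4 8 -5 → min -5
Highest of these is 1.

1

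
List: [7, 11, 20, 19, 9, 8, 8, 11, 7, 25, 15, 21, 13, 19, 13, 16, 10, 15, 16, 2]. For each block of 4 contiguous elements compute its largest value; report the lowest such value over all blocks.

[7, 11, 20, 19] → max 20
[11, 20, 19, 9] → max 20
[20, 19, 9, 8] → max 20
[19, 9, 8, 8] → max 19
[9, 8, 8, 11] → max 11
[8, 8, 11, 7] → max 11
[8, 11, 7, 25] → max 25
[11, 7, 25, 15] → max 25
[7, 25, 15, 21] → max 25
[25, 15, 21, 13] → max 25
[15, 21, 13, 19] → max 21
[21, 13, 19, 13] → max 21
[13, 19, 13, 16] → max 19
[19, 13, 16, 10] → max 19
[13, 16, 10, 15] → max 16
[16, 10, 15, 16] → max 16
[10, 15, 16, 2] → max 16
Lowest of these is 11.

11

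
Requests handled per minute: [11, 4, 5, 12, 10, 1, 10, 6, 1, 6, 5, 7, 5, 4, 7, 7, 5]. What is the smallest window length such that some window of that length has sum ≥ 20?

add 11: running sum 11 < 20
add 4: running sum 15 < 20
add 5: shortest ending here [11, 4, 5] sum 20, len 3
add 12: shortest ending here [4, 5, 12] sum 21, len 3
add 10: shortest ending here [12, 10] sum 22, len 2
add 1: shortest ending here [12, 10, 1] sum 23, len 3
add 10: shortest ending here [10, 1, 10] sum 21, len 3
add 6: shortest ending here [10, 1, 10, 6] sum 27, len 4
add 1: shortest ending here [10, 1, 10, 6, 1] sum 28, len 5
add 6: shortest ending here [10, 6, 1, 6] sum 23, len 4
add 5: shortest ending here [10, 6, 1, 6, 5] sum 28, len 5
add 7: shortest ending here [6, 1, 6, 5, 7] sum 25, len 5
add 5: shortest ending here [6, 5, 7, 5] sum 23, len 4
add 4: shortest ending here [5, 7, 5, 4] sum 21, len 4
add 7: shortest ending here [7, 5, 4, 7] sum 23, len 4
add 7: shortest ending here [5, 4, 7, 7] sum 23, len 4
add 5: shortest ending here [4, 7, 7, 5] sum 23, len 4
Shortest qualifying length: 2.

2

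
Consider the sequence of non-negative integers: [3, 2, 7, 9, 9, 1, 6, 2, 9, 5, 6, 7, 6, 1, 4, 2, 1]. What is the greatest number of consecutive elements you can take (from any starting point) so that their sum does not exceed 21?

6

[3] sum 3 len 1
[3, 2] sum 5 len 2
[3, 2, 7] sum 12 len 3
[3, 2, 7, 9] sum 21 len 4
[9, 9] sum 18 len 2
[9, 9, 1] sum 19 len 3
[9, 1, 6] sum 16 len 3
[9, 1, 6, 2] sum 18 len 4
[1, 6, 2, 9] sum 18 len 4
[2, 9, 5] sum 16 len 3
[9, 5, 6] sum 20 len 3
[5, 6, 7] sum 18 len 3
[6, 7, 6] sum 19 len 3
[6, 7, 6, 1] sum 20 len 4
[7, 6, 1, 4] sum 18 len 4
[7, 6, 1, 4, 2] sum 20 len 5
[7, 6, 1, 4, 2, 1] sum 21 len 6
Longest length seen: 6.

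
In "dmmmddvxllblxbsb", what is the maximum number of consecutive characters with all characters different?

[d] len 1
[d, m] len 2
[m] len 1
[m] len 1
[m, d] len 2
[d] len 1
[d, v] len 2
[d, v, x] len 3
[d, v, x, l] len 4
[l] len 1
[l, b] len 2
[b, l] len 2
[b, l, x] len 3
[l, x, b] len 3
[l, x, b, s] len 4
[s, b] len 2
Longest all-distinct length: 4.

4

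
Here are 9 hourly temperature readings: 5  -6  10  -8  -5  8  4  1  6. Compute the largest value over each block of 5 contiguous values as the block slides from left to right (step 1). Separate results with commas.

Sliding a size-5 window across the 9 values:
[5, -6, 10, -8, -5] → max 10
[-6, 10, -8, -5, 8] → max 10
[10, -8, -5, 8, 4] → max 10
[-8, -5, 8, 4, 1] → max 8
[-5, 8, 4, 1, 6] → max 8

10, 10, 10, 8, 8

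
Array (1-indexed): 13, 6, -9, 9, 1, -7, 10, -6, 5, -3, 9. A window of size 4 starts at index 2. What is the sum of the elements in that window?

Elements at indices 2..5: 6, -9, 9, 1
sum(6, -9, 9, 1) = 7

7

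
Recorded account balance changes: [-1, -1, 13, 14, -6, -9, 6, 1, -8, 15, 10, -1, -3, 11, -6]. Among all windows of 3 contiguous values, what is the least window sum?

-9

[-1, -1, 13] → sum 11
[-1, 13, 14] → sum 26
[13, 14, -6] → sum 21
[14, -6, -9] → sum -1
[-6, -9, 6] → sum -9
[-9, 6, 1] → sum -2
[6, 1, -8] → sum -1
[1, -8, 15] → sum 8
[-8, 15, 10] → sum 17
[15, 10, -1] → sum 24
[10, -1, -3] → sum 6
[-1, -3, 11] → sum 7
[-3, 11, -6] → sum 2
Least of these is -9.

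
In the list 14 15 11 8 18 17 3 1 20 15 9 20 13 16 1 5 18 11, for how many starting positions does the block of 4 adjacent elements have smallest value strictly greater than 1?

14 15 11 8 → min 8  > 1 ✓
15 11 8 18 → min 8  > 1 ✓
11 8 18 17 → min 8  > 1 ✓
8 18 17 3 → min 3  > 1 ✓
18 17 3 1 → min 1
17 3 1 20 → min 1
3 1 20 15 → min 1
1 20 15 9 → min 1
20 15 9 20 → min 9  > 1 ✓
15 9 20 13 → min 9  > 1 ✓
9 20 13 16 → min 9  > 1 ✓
20 13 16 1 → min 1
13 16 1 5 → min 1
16 1 5 18 → min 1
1 5 18 11 → min 1
7 windows satisfy the condition.

7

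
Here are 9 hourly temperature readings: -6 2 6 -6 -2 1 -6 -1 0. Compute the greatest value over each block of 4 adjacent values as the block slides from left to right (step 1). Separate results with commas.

6, 6, 6, 1, 1, 1

-6 2 6 -6 → max 6
2 6 -6 -2 → max 6
6 -6 -2 1 → max 6
-6 -2 1 -6 → max 1
-2 1 -6 -1 → max 1
1 -6 -1 0 → max 1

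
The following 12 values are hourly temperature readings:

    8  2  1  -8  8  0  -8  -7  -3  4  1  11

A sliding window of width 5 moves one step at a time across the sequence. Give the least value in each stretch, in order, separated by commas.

-8, -8, -8, -8, -8, -8, -8, -7

[8, 2, 1, -8, 8] → min -8
[2, 1, -8, 8, 0] → min -8
[1, -8, 8, 0, -8] → min -8
[-8, 8, 0, -8, -7] → min -8
[8, 0, -8, -7, -3] → min -8
[0, -8, -7, -3, 4] → min -8
[-8, -7, -3, 4, 1] → min -8
[-7, -3, 4, 1, 11] → min -7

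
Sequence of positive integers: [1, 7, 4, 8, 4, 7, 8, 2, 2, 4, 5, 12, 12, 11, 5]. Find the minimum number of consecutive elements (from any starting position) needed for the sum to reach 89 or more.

add 1: running sum 1 < 89
add 7: running sum 8 < 89
add 4: running sum 12 < 89
add 8: running sum 20 < 89
add 4: running sum 24 < 89
add 7: running sum 31 < 89
add 8: running sum 39 < 89
add 2: running sum 41 < 89
add 2: running sum 43 < 89
add 4: running sum 47 < 89
add 5: running sum 52 < 89
add 12: running sum 64 < 89
add 12: running sum 76 < 89
add 11: running sum 87 < 89
end 14: [7, 4, 8, 4, 7, 8, 2, 2, 4, 5, 12, 12, 11, 5] sum 91, len 14
Shortest qualifying length: 14.

14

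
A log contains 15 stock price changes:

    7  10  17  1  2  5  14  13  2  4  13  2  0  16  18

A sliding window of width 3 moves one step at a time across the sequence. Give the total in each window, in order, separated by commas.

[7, 10, 17] → sum 34
[10, 17, 1] → sum 28
[17, 1, 2] → sum 20
[1, 2, 5] → sum 8
[2, 5, 14] → sum 21
[5, 14, 13] → sum 32
[14, 13, 2] → sum 29
[13, 2, 4] → sum 19
[2, 4, 13] → sum 19
[4, 13, 2] → sum 19
[13, 2, 0] → sum 15
[2, 0, 16] → sum 18
[0, 16, 18] → sum 34

34, 28, 20, 8, 21, 32, 29, 19, 19, 19, 15, 18, 34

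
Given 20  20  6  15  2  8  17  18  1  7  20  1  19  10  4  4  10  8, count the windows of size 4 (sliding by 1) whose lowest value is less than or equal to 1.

20 20 6 15 → min 6
20 6 15 2 → min 2
6 15 2 8 → min 2
15 2 8 17 → min 2
2 8 17 18 → min 2
8 17 18 1 → min 1  ≤ 1 ✓
17 18 1 7 → min 1  ≤ 1 ✓
18 1 7 20 → min 1  ≤ 1 ✓
1 7 20 1 → min 1  ≤ 1 ✓
7 20 1 19 → min 1  ≤ 1 ✓
20 1 19 10 → min 1  ≤ 1 ✓
1 19 10 4 → min 1  ≤ 1 ✓
19 10 4 4 → min 4
10 4 4 10 → min 4
4 4 10 8 → min 4
7 windows satisfy the condition.

7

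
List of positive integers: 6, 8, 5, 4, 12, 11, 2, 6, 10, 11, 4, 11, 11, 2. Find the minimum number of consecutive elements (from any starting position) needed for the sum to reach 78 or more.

9

Extend right; whenever the sum reaches 78, record the length and shrink from the left:
add 6: running sum 6 < 78
add 8: running sum 14 < 78
add 5: running sum 19 < 78
add 4: running sum 23 < 78
add 12: running sum 35 < 78
add 11: running sum 46 < 78
add 2: running sum 48 < 78
add 6: running sum 54 < 78
add 10: running sum 64 < 78
add 11: running sum 75 < 78
end 10: [6, 8, 5, 4, 12, 11, 2, 6, 10, 11, 4] sum 79, len 11
end 11: [8, 5, 4, 12, 11, 2, 6, 10, 11, 4, 11] sum 84, len 11
end 12: [12, 11, 2, 6, 10, 11, 4, 11, 11] sum 78, len 9
end 13: [12, 11, 2, 6, 10, 11, 4, 11, 11, 2] sum 80, len 10
Shortest qualifying length: 9.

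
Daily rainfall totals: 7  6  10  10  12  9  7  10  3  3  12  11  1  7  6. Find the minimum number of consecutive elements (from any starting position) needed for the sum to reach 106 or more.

14

add 7: running sum 7 < 106
add 6: running sum 13 < 106
add 10: running sum 23 < 106
add 10: running sum 33 < 106
add 12: running sum 45 < 106
add 9: running sum 54 < 106
add 7: running sum 61 < 106
add 10: running sum 71 < 106
add 3: running sum 74 < 106
add 3: running sum 77 < 106
add 12: running sum 89 < 106
add 11: running sum 100 < 106
add 1: running sum 101 < 106
add 7: shortest ending here [7, 6, 10, 10, 12, 9, 7, 10, 3, 3, 12, 11, 1, 7] sum 108, len 14
add 6: shortest ending here [6, 10, 10, 12, 9, 7, 10, 3, 3, 12, 11, 1, 7, 6] sum 107, len 14
Shortest qualifying length: 14.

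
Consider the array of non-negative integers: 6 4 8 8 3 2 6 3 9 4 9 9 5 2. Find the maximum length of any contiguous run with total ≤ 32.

→ 6: sum 6, len 1
→ 4: sum 10, len 2
→ 8: sum 18, len 3
→ 8: sum 26, len 4
→ 3: sum 29, len 5
→ 2: sum 31, len 6
→ 6 (dropped 6): sum 31, len 6
→ 3 (dropped 4): sum 30, len 6
→ 9 (dropped 8): sum 31, len 6
→ 4 (dropped 8): sum 27, len 6
→ 9 (dropped 3, 2): sum 31, len 5
→ 9 (dropped 6, 3): sum 31, len 4
→ 5 (dropped 9): sum 27, len 4
→ 2: sum 29, len 5
Longest length seen: 6.

6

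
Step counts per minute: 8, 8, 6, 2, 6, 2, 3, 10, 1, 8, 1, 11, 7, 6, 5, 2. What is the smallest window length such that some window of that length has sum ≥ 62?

add 8: running sum 8 < 62
add 8: running sum 16 < 62
add 6: running sum 22 < 62
add 2: running sum 24 < 62
add 6: running sum 30 < 62
add 2: running sum 32 < 62
add 3: running sum 35 < 62
add 10: running sum 45 < 62
add 1: running sum 46 < 62
add 8: running sum 54 < 62
add 1: running sum 55 < 62
add 11: shortest ending here [8, 8, 6, 2, 6, 2, 3, 10, 1, 8, 1, 11] sum 66, len 12
add 7: shortest ending here [8, 6, 2, 6, 2, 3, 10, 1, 8, 1, 11, 7] sum 65, len 12
add 6: shortest ending here [6, 2, 6, 2, 3, 10, 1, 8, 1, 11, 7, 6] sum 63, len 12
add 5: shortest ending here [2, 6, 2, 3, 10, 1, 8, 1, 11, 7, 6, 5] sum 62, len 12
add 2: shortest ending here [6, 2, 3, 10, 1, 8, 1, 11, 7, 6, 5, 2] sum 62, len 12
Shortest qualifying length: 12.

12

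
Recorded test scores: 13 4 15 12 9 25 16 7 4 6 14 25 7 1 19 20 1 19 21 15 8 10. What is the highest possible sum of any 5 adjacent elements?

Each size-5 window and its sum:
(13, 4, 15, 12, 9) → sum 53
(4, 15, 12, 9, 25) → sum 65
(15, 12, 9, 25, 16) → sum 77
(12, 9, 25, 16, 7) → sum 69
(9, 25, 16, 7, 4) → sum 61
(25, 16, 7, 4, 6) → sum 58
(16, 7, 4, 6, 14) → sum 47
(7, 4, 6, 14, 25) → sum 56
(4, 6, 14, 25, 7) → sum 56
(6, 14, 25, 7, 1) → sum 53
(14, 25, 7, 1, 19) → sum 66
(25, 7, 1, 19, 20) → sum 72
(7, 1, 19, 20, 1) → sum 48
(1, 19, 20, 1, 19) → sum 60
(19, 20, 1, 19, 21) → sum 80
(20, 1, 19, 21, 15) → sum 76
(1, 19, 21, 15, 8) → sum 64
(19, 21, 15, 8, 10) → sum 73
Highest of these is 80.

80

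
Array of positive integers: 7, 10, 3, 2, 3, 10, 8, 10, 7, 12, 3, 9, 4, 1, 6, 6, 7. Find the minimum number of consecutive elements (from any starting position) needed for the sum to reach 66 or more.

9

add 7: running sum 7 < 66
add 10: running sum 17 < 66
add 3: running sum 20 < 66
add 2: running sum 22 < 66
add 3: running sum 25 < 66
add 10: running sum 35 < 66
add 8: running sum 43 < 66
add 10: running sum 53 < 66
add 7: running sum 60 < 66
add 12: shortest ending here [7, 10, 3, 2, 3, 10, 8, 10, 7, 12] sum 72, len 10
add 3: shortest ending here [10, 3, 2, 3, 10, 8, 10, 7, 12, 3] sum 68, len 10
add 9: shortest ending here [3, 2, 3, 10, 8, 10, 7, 12, 3, 9] sum 67, len 10
add 4: shortest ending here [3, 10, 8, 10, 7, 12, 3, 9, 4] sum 66, len 9
add 1: shortest ending here [3, 10, 8, 10, 7, 12, 3, 9, 4, 1] sum 67, len 10
add 6: shortest ending here [10, 8, 10, 7, 12, 3, 9, 4, 1, 6] sum 70, len 10
add 6: shortest ending here [8, 10, 7, 12, 3, 9, 4, 1, 6, 6] sum 66, len 10
add 7: shortest ending here [8, 10, 7, 12, 3, 9, 4, 1, 6, 6, 7] sum 73, len 11
Shortest qualifying length: 9.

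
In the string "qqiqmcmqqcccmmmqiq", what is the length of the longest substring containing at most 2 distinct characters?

[q] 1 distinct, len 1
[q, q] 1 distinct, len 2
[q, q, i] 2 distinct, len 3
[q, q, i, q] 2 distinct, len 4
[q, m] 2 distinct, len 2
[m, c] 2 distinct, len 2
[m, c, m] 2 distinct, len 3
[m, q] 2 distinct, len 2
[m, q, q] 2 distinct, len 3
[q, q, c] 2 distinct, len 3
[q, q, c, c] 2 distinct, len 4
[q, q, c, c, c] 2 distinct, len 5
[c, c, c, m] 2 distinct, len 4
[c, c, c, m, m] 2 distinct, len 5
[c, c, c, m, m, m] 2 distinct, len 6
[m, m, m, q] 2 distinct, len 4
[q, i] 2 distinct, len 2
[q, i, q] 2 distinct, len 3
Longest length with ≤2 distinct: 6.

6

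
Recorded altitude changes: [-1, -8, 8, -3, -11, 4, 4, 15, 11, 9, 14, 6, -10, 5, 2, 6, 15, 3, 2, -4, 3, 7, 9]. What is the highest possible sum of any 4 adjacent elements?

49

Window sums for each of the 20 positions:
[-1, -8, 8, -3] → sum -4
[-8, 8, -3, -11] → sum -14
[8, -3, -11, 4] → sum -2
[-3, -11, 4, 4] → sum -6
[-11, 4, 4, 15] → sum 12
[4, 4, 15, 11] → sum 34
[4, 15, 11, 9] → sum 39
[15, 11, 9, 14] → sum 49
[11, 9, 14, 6] → sum 40
[9, 14, 6, -10] → sum 19
[14, 6, -10, 5] → sum 15
[6, -10, 5, 2] → sum 3
[-10, 5, 2, 6] → sum 3
[5, 2, 6, 15] → sum 28
[2, 6, 15, 3] → sum 26
[6, 15, 3, 2] → sum 26
[15, 3, 2, -4] → sum 16
[3, 2, -4, 3] → sum 4
[2, -4, 3, 7] → sum 8
[-4, 3, 7, 9] → sum 15
Highest of these is 49.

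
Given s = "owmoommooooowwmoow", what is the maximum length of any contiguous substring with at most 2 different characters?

add o: window [o] (1 distinct), len 1
add w: window [o, w] (2 distinct), len 2
add m: window [w, m] (2 distinct), len 2
add o: window [m, o] (2 distinct), len 2
add o: window [m, o, o] (2 distinct), len 3
add m: window [m, o, o, m] (2 distinct), len 4
add m: window [m, o, o, m, m] (2 distinct), len 5
add o: window [m, o, o, m, m, o] (2 distinct), len 6
add o: window [m, o, o, m, m, o, o] (2 distinct), len 7
add o: window [m, o, o, m, m, o, o, o] (2 distinct), len 8
add o: window [m, o, o, m, m, o, o, o, o] (2 distinct), len 9
add o: window [m, o, o, m, m, o, o, o, o, o] (2 distinct), len 10
add w: window [o, o, o, o, o, w] (2 distinct), len 6
add w: window [o, o, o, o, o, w, w] (2 distinct), len 7
add m: window [w, w, m] (2 distinct), len 3
add o: window [m, o] (2 distinct), len 2
add o: window [m, o, o] (2 distinct), len 3
add w: window [o, o, w] (2 distinct), len 3
Longest length with ≤2 distinct: 10.

10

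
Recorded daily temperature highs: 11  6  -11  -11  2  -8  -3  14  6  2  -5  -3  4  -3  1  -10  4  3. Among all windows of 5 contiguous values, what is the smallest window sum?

-31

Each size-5 window and its sum:
(11, 6, -11, -11, 2) → sum -3
(6, -11, -11, 2, -8) → sum -22
(-11, -11, 2, -8, -3) → sum -31
(-11, 2, -8, -3, 14) → sum -6
(2, -8, -3, 14, 6) → sum 11
(-8, -3, 14, 6, 2) → sum 11
(-3, 14, 6, 2, -5) → sum 14
(14, 6, 2, -5, -3) → sum 14
(6, 2, -5, -3, 4) → sum 4
(2, -5, -3, 4, -3) → sum -5
(-5, -3, 4, -3, 1) → sum -6
(-3, 4, -3, 1, -10) → sum -11
(4, -3, 1, -10, 4) → sum -4
(-3, 1, -10, 4, 3) → sum -5
Smallest of these is -31.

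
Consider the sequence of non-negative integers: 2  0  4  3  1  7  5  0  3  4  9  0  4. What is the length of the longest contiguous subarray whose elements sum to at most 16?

Extend to the right; shrink from the left whenever the sum exceeds 16:
add 2: [2] sum 2, len 1
add 0: [2, 0] sum 2, len 2
add 4: [2, 0, 4] sum 6, len 3
add 3: [2, 0, 4, 3] sum 9, len 4
add 1: [2, 0, 4, 3, 1] sum 10, len 5
add 7: [0, 4, 3, 1, 7] sum 15, len 5
add 5: [3, 1, 7, 5] sum 16, len 4
add 0: [3, 1, 7, 5, 0] sum 16, len 5
add 3: [1, 7, 5, 0, 3] sum 16, len 5
add 4: [5, 0, 3, 4] sum 12, len 4
add 9: [0, 3, 4, 9] sum 16, len 4
add 0: [0, 3, 4, 9, 0] sum 16, len 5
add 4: [9, 0, 4] sum 13, len 3
Longest length seen: 5.

5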